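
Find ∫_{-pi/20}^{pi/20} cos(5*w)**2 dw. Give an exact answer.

1/10 + pi/20

Use the identity cos^2(5*w) = (1 + cos(10*w))/2.
An antiderivative is F(w) = w/2 + sin(10*w)/20.
Then F(pi/20) - F(-pi/20) = (1/20 + pi/40) - (-pi/40 - 1/20) = 1/10 + pi/20.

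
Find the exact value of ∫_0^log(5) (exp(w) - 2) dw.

An antiderivative is F(w) = -2*w + exp(w).
Then F(log(5)) - F(0) = (5 - log(25)) - (1) = 4 - 2*log(5).

4 - 2*log(5)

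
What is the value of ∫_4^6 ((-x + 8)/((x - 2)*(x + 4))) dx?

log(32/25)

Factor the denominator: x**2 + 2*x - 8 = (x + 4)(x - 2).
Partial fractions: (-x + 8)/((x - 2)*(x + 4)) = -2/(x + 4) + 1/(x - 2).
An antiderivative is F(x) = log(x - 2) - 2*log(x + 4).
Then F(6) - F(4) = (-log(25)) - (-log(32)) = log(32/25).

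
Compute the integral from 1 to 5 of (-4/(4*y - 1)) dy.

An antiderivative is F(y) = -log(4*y - 1).
Then F(5) - F(1) = (-log(19)) - (-log(3)) = log(3/19).

log(3/19)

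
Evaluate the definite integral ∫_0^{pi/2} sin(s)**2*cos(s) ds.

1/3

Let u = sin(s), so du = cos(s) ds. When s = 0, u = 0; when s = pi/2, u = 1.
The integral becomes ∫ u**2 du from 0 to 1, with antiderivative u**3/3.
Back in s: F(s) = sin(s)**3/3.
Then F(pi/2) - F(0) = (1/3) - (0) = 1/3.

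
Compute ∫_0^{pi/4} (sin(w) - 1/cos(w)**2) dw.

An antiderivative is F(w) = -cos(w) - tan(w).
Then F(pi/4) - F(0) = (-1 - sqrt(2)/2) - (-1) = -sqrt(2)/2.

-sqrt(2)/2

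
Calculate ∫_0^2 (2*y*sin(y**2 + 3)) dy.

Let u = y**2 + 3, so du = 2*y dy. When y = 0, u = 3; when y = 2, u = 7.
The integral becomes ∫ sin(u) du from 3 to 7, with antiderivative -cos(u).
Back in y: F(y) = -cos(y**2 + 3).
Then F(2) - F(0) = (-cos(7)) - (-cos(3)) = cos(3) - cos(7).

cos(3) - cos(7)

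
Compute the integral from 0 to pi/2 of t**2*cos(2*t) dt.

-pi/4

Integrate by parts twice (u = t^2, dv = cos(2*t) dt).
An antiderivative is F(t) = t**2*sin(2*t)/2 + t*cos(2*t)/2 - sin(2*t)/4.
Then F(pi/2) - F(0) = (-pi/4) - (0) = -pi/4.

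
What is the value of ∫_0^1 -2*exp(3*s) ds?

An antiderivative is F(s) = -2*exp(3*s)/3.
Then F(1) - F(0) = (-2*exp(3)/3) - (-2/3) = 2/3 - 2*exp(3)/3.

2/3 - 2*exp(3)/3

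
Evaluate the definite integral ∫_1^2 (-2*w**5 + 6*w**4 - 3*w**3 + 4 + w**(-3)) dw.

373/40

By the power rule, an antiderivative is F(w) = -w**6/3 + 6*w**5/5 - 3*w**4/4 + 4*w - 1/(2*w**2).
Then F(2) - F(1) = (1553/120) - (217/60) = 373/40.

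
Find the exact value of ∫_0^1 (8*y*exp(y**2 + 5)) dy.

-4*(1 - exp(1))*exp(5)

Let u = y**2 + 5, so du = 2*y dy. When y = 0, u = 5; when y = 1, u = 6.
The integral becomes 4·∫ exp(u) du from 5 to 6, with antiderivative 4*exp(u).
Back in y: F(y) = 4*exp(y**2 + 5).
Then F(1) - F(0) = (4*exp(6)) - (4*exp(5)) = -4*(1 - exp(1))*exp(5).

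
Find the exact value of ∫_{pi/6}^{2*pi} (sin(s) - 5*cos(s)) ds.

An antiderivative is F(s) = -5*sin(s) - cos(s).
Then F(2*pi) - F(pi/6) = (-1) - (-5/2 - sqrt(3)/2) = sqrt(3)/2 + 3/2.

sqrt(3)/2 + 3/2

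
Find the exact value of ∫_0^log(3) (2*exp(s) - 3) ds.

4 - log(27)

An antiderivative is F(s) = -3*s + 2*exp(s).
Then F(log(3)) - F(0) = (6 - 3*log(3)) - (2) = 4 - log(27).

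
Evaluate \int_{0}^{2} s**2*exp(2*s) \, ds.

-1/4 + 5*exp(4)/4

Integrate by parts twice (u = s^2, dv = exp(2*s) ds).
An antiderivative is F(s) = (2*s**2 - 2*s + 1)*exp(2*s)/4.
Then F(2) - F(0) = (5*exp(4)/4) - (1/4) = -1/4 + 5*exp(4)/4.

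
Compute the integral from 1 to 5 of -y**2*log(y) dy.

124/9 - 125*log(5)/3

Integrate by parts once (u = ln y, dv = -y**2 dy).
An antiderivative is F(y) = -y**3*(3*log(y) - 1)/9.
Then F(5) - F(1) = (125/9 - 125*log(5)/3) - (1/9) = 124/9 - 125*log(5)/3.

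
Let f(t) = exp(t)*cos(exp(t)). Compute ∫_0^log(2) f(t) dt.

Let u = exp(t), so du = exp(t) dt. When t = 0, u = 1; when t = log(2), u = 2.
The integral becomes ∫ cos(u) du from 1 to 2, with antiderivative sin(u).
Back in t: F(t) = sin(exp(t)).
Then F(log(2)) - F(0) = (sin(2)) - (sin(1)) = -sin(1) + sin(2).

-sin(1) + sin(2)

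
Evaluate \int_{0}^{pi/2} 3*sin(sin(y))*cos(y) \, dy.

3 - 3*cos(1)

Let u = sin(y), so du = cos(y) dy. When y = 0, u = 0; when y = pi/2, u = 1.
The integral becomes 3·∫ sin(u) du from 0 to 1, with antiderivative -3*cos(u).
Back in y: F(y) = -3*cos(sin(y)).
Then F(pi/2) - F(0) = (-3*cos(1)) - (-3) = 3 - 3*cos(1).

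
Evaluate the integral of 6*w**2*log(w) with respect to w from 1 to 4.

Integrate by parts once (u = ln w, dv = 6*w**2 dw).
An antiderivative is F(w) = 2*w**3*(3*log(w) - 1)/3.
Then F(4) - F(1) = (-128/3 + 256*log(2)) - (-2/3) = -42 + 256*log(2).

-42 + 256*log(2)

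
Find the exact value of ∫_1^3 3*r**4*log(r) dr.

-726/25 + 729*log(3)/5

Integrate by parts once (u = ln r, dv = 3*r**4 dr).
An antiderivative is F(r) = 3*r**5*(5*log(r) - 1)/25.
Then F(3) - F(1) = (-729/25 + 729*log(3)/5) - (-3/25) = -726/25 + 729*log(3)/5.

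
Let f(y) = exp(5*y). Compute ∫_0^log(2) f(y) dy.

31/5

Let u = exp(y), so du = exp(y) dy. When y = 0, u = 1; when y = log(2), u = 2.
The integral becomes ∫ u**4 du from 1 to 2, with antiderivative u**5/5.
Back in y: F(y) = exp(5*y)/5.
Then F(log(2)) - F(0) = (32/5) - (1/5) = 31/5.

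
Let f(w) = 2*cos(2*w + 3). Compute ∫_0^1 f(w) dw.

Let u = 2*w + 3, so du = 2 dw. When w = 0, u = 3; when w = 1, u = 5.
The integral becomes ∫ cos(u) du from 3 to 5, with antiderivative sin(u).
Back in w: F(w) = sin(2*w + 3).
Then F(1) - F(0) = (sin(5)) - (sin(3)) = sin(5) - sin(3).

sin(5) - sin(3)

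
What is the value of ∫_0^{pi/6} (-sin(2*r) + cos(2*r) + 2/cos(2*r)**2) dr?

-1/4 + 5*sqrt(3)/4

An antiderivative is F(r) = sin(2*r)/2 + cos(2*r)/2 + tan(2*r).
Then F(pi/6) - F(0) = (1/4 + 5*sqrt(3)/4) - (1/2) = -1/4 + 5*sqrt(3)/4.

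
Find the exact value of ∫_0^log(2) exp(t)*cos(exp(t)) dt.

-sin(1) + sin(2)

Let u = exp(t), so du = exp(t) dt. When t = 0, u = 1; when t = log(2), u = 2.
The integral becomes ∫ cos(u) du from 1 to 2, with antiderivative sin(u).
Back in t: F(t) = sin(exp(t)).
Then F(log(2)) - F(0) = (sin(2)) - (sin(1)) = -sin(1) + sin(2).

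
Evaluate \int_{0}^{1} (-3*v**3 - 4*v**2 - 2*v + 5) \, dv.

23/12

By the power rule, an antiderivative is F(v) = -3*v**4/4 - 4*v**3/3 - v**2 + 5*v.
Then F(1) - F(0) = (23/12) - (0) = 23/12.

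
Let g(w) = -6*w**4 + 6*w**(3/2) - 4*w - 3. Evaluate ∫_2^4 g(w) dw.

-5718/5 - 48*sqrt(2)/5

By the power rule, an antiderivative is F(w) = 12*w**(5/2)/5 - 6*w**5/5 - 2*w**2 - 3*w.
Then F(4) - F(2) = (-1196) - (-262/5 + 48*sqrt(2)/5) = -5718/5 - 48*sqrt(2)/5.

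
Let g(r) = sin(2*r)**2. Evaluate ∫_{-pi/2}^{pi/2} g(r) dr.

Use the identity sin^2(2*r) = (1 - cos(4*r))/2.
An antiderivative is F(r) = r/2 - sin(4*r)/8.
Then F(pi/2) - F(-pi/2) = (pi/4) - (-pi/4) = pi/2.

pi/2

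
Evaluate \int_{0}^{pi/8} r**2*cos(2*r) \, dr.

Integrate by parts twice (u = r^2, dv = cos(2*r) dr).
An antiderivative is F(r) = r**2*sin(2*r)/2 + r*cos(2*r)/2 - sin(2*r)/4.
Then F(pi/8) - F(0) = (sqrt(2)*(-32 + pi**2 + 8*pi)/256) - (0) = sqrt(2)*(-32 + pi**2 + 8*pi)/256.

sqrt(2)*(-32 + pi**2 + 8*pi)/256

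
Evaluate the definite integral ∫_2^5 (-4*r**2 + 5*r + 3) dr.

By the power rule, an antiderivative is F(r) = -4*r**3/3 + 5*r**2/2 + 3*r.
Then F(5) - F(2) = (-535/6) - (16/3) = -189/2.

-189/2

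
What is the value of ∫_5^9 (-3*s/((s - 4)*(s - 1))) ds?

-4*log(5) + log(2)

Factor the denominator: s**2 - 5*s + 4 = (s - 1)(s - 4).
Partial fractions: -3*s/((s - 4)*(s - 1)) = 1/(s - 1) - 4/(s - 4).
An antiderivative is F(s) = -4*log(s - 4) + log(s - 1).
Then F(9) - F(5) = (-4*log(5) + 3*log(2)) - (log(4)) = -4*log(5) + log(2).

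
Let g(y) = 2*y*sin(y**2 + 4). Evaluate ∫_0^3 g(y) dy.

Let u = y**2 + 4, so du = 2*y dy. When y = 0, u = 4; when y = 3, u = 13.
The integral becomes ∫ sin(u) du from 4 to 13, with antiderivative -cos(u).
Back in y: F(y) = -cos(y**2 + 4).
Then F(3) - F(0) = (-cos(13)) - (-cos(4)) = -cos(13) + cos(4).

-cos(13) + cos(4)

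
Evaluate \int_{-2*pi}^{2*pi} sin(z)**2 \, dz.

2*pi

Use the identity sin^2(z) = (1 - cos(2*z))/2.
An antiderivative is F(z) = z/2 - sin(2*z)/4.
Then F(2*pi) - F(-2*pi) = (pi) - (-pi) = 2*pi.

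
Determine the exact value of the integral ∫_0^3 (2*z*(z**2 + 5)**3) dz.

Let u = z**2 + 5, so du = 2*z dz. When z = 0, u = 5; when z = 3, u = 14.
The integral becomes ∫ u**3 du from 5 to 14, with antiderivative u**4/4.
Back in z: F(z) = (z**2 + 5)**4/4.
Then F(3) - F(0) = (9604) - (625/4) = 37791/4.

37791/4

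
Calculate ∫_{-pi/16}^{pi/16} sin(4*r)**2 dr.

-1/8 + pi/16

Use the identity sin^2(4*r) = (1 - cos(8*r))/2.
An antiderivative is F(r) = r/2 - sin(8*r)/16.
Then F(pi/16) - F(-pi/16) = (-1/16 + pi/32) - (1/16 - pi/32) = -1/8 + pi/16.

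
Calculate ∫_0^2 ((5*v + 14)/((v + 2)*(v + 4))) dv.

Factor the denominator: v**2 + 6*v + 8 = (v + 4)(v + 2).
Partial fractions: (5*v + 14)/((v + 2)*(v + 4)) = 3/(v + 4) + 2/(v + 2).
An antiderivative is F(v) = 2*log(v + 2) + 3*log(v + 4).
Then F(2) - F(0) = (3*log(3) + 7*log(2)) - (8*log(2)) = log(27/2).

log(27/2)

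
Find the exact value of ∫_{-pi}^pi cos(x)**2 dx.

Use the identity cos^2(x) = (1 + cos(2*x))/2.
An antiderivative is F(x) = x/2 + sin(2*x)/4.
Then F(pi) - F(-pi) = (pi/2) - (-pi/2) = pi.

pi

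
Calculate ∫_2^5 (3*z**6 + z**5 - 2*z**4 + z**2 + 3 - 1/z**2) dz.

By the power rule, an antiderivative is F(z) = 3*z**7/7 + z**6/6 - 2*z**5/5 + z**3/3 + 3*z + 1/z.
Then F(5) - F(2) = (7327567/210) - (12997/210) = 243819/7.

243819/7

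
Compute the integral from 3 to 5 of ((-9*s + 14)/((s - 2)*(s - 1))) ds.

-4*log(3) - 5*log(2)

Factor the denominator: s**2 - 3*s + 2 = (s - 1)(s - 2).
Partial fractions: (-9*s + 14)/((s - 2)*(s - 1)) = -5/(s - 1) - 4/(s - 2).
An antiderivative is F(s) = -4*log(s - 2) - 5*log(s - 1).
Then F(5) - F(3) = (-10*log(2) - 4*log(3)) - (-log(32)) = -4*log(3) - 5*log(2).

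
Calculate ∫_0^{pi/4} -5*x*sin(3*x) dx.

5*sqrt(2)*(-3*pi - 4)/72

Integrate by parts once (u = x, dv = -5*sin(3*x) dx).
An antiderivative is F(x) = 5*x*cos(3*x)/3 - 5*sin(3*x)/9.
Then F(pi/4) - F(0) = (5*sqrt(2)*(-3*pi - 4)/72) - (0) = 5*sqrt(2)*(-3*pi - 4)/72.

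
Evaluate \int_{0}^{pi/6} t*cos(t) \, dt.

-1 + pi/12 + sqrt(3)/2

Integrate by parts once (u = t, dv = cos(t) dt).
An antiderivative is F(t) = t*sin(t) + cos(t).
Then F(pi/6) - F(0) = (pi/12 + sqrt(3)/2) - (1) = -1 + pi/12 + sqrt(3)/2.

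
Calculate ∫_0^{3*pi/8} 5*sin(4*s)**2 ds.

Use the identity sin^2(4*s) = (1 - cos(8*s))/2.
An antiderivative is F(s) = 5*s/2 - 5*sin(8*s)/16.
Then F(3*pi/8) - F(0) = (15*pi/16) - (0) = 15*pi/16.

15*pi/16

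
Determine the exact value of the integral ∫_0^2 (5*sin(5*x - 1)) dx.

cos(1) - cos(9)

Let u = 5*x - 1, so du = 5 dx. When x = 0, u = -1; when x = 2, u = 9.
The integral becomes ∫ sin(u) du from -1 to 9, with antiderivative -cos(u).
Back in x: F(x) = -cos(5*x - 1).
Then F(2) - F(0) = (-cos(9)) - (-cos(1)) = cos(1) - cos(9).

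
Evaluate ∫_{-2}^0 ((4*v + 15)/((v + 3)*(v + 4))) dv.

Factor the denominator: v**2 + 7*v + 12 = (v + 4)(v + 3).
Partial fractions: (4*v + 15)/((v + 3)*(v + 4)) = 1/(v + 4) + 3/(v + 3).
An antiderivative is F(v) = 3*log(v + 3) + log(v + 4).
Then F(0) - F(-2) = (2*log(2) + 3*log(3)) - (log(2)) = log(54).

log(54)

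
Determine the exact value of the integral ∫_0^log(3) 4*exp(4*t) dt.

80

Let u = exp(t), so du = exp(t) dt. When t = 0, u = 1; when t = log(3), u = 3.
The integral becomes 4·∫ u**3 du from 1 to 3, with antiderivative u**4.
Back in t: F(t) = exp(4*t).
Then F(log(3)) - F(0) = (81) - (1) = 80.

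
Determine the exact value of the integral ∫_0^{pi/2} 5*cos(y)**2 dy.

5*pi/4

Use the identity cos^2(y) = (1 + cos(2*y))/2.
An antiderivative is F(y) = 5*y/2 + 5*sin(2*y)/4.
Then F(pi/2) - F(0) = (5*pi/4) - (0) = 5*pi/4.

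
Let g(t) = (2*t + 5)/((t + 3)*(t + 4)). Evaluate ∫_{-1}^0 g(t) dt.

-4*log(3) + 7*log(2)

Factor the denominator: t**2 + 7*t + 12 = (t + 4)(t + 3).
Partial fractions: (2*t + 5)/((t + 3)*(t + 4)) = 3/(t + 4) - 1/(t + 3).
An antiderivative is F(t) = -log(t + 3) + 3*log(t + 4).
Then F(0) - F(-1) = (log(64/3)) - (log(27/2)) = -4*log(3) + 7*log(2).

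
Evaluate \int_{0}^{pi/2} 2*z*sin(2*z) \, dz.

pi/2

Integrate by parts once (u = z, dv = 2*sin(2*z) dz).
An antiderivative is F(z) = -z*cos(2*z) + sin(2*z)/2.
Then F(pi/2) - F(0) = (pi/2) - (0) = pi/2.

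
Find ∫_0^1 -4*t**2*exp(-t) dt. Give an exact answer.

-8 + 20*exp(-1)

Integrate by parts twice (u = t^2, dv = -4*exp(-t) dt).
An antiderivative is F(t) = (4*t**2 + 8*t + 8)*exp(-t).
Then F(1) - F(0) = (20*exp(-1)) - (8) = -8 + 20*exp(-1).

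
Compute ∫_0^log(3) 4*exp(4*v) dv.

Let u = exp(v), so du = exp(v) dv. When v = 0, u = 1; when v = log(3), u = 3.
The integral becomes 4·∫ u**3 du from 1 to 3, with antiderivative u**4.
Back in v: F(v) = exp(4*v).
Then F(log(3)) - F(0) = (81) - (1) = 80.

80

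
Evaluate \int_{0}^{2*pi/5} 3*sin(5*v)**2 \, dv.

Use the identity sin^2(5*v) = (1 - cos(10*v))/2.
An antiderivative is F(v) = 3*v/2 - 3*sin(10*v)/20.
Then F(2*pi/5) - F(0) = (3*pi/5) - (0) = 3*pi/5.

3*pi/5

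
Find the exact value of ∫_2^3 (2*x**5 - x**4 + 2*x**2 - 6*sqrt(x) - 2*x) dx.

-12*sqrt(3) + 8*sqrt(2) + 2807/15

By the power rule, an antiderivative is F(x) = x**6/3 - x**5/5 - 4*x**(3/2) + 2*x**3/3 - x**2.
Then F(3) - F(2) = (1017/5 - 12*sqrt(3)) - (244/15 - 8*sqrt(2)) = -12*sqrt(3) + 8*sqrt(2) + 2807/15.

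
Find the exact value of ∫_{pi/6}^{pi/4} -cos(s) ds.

An antiderivative is F(s) = -sin(s).
Then F(pi/4) - F(pi/6) = (-sqrt(2)/2) - (-1/2) = 1/2 - sqrt(2)/2.

1/2 - sqrt(2)/2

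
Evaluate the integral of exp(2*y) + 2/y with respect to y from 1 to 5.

-exp(2)/2 + log(25) + exp(10)/2

An antiderivative is F(y) = exp(2*y)/2 + 2*log(y).
Then F(5) - F(1) = (log(25) + exp(10)/2) - (exp(2)/2) = -exp(2)/2 + log(25) + exp(10)/2.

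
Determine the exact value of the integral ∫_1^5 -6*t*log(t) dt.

36 - 75*log(5)

Integrate by parts once (u = ln t, dv = -6*t dt).
An antiderivative is F(t) = -3*t**2*(2*log(t) - 1)/2.
Then F(5) - F(1) = (75/2 - 75*log(5)) - (3/2) = 36 - 75*log(5).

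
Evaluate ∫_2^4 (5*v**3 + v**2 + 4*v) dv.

1028/3

By the power rule, an antiderivative is F(v) = 5*v**4/4 + v**3/3 + 2*v**2.
Then F(4) - F(2) = (1120/3) - (92/3) = 1028/3.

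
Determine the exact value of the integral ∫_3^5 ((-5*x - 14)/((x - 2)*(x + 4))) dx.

-6*log(3) + log(7)

Factor the denominator: x**2 + 2*x - 8 = (x + 4)(x - 2).
Partial fractions: (-5*x - 14)/((x - 2)*(x + 4)) = -1/(x + 4) - 4/(x - 2).
An antiderivative is F(x) = -4*log(x - 2) - log(x + 4).
Then F(5) - F(3) = (-6*log(3)) - (-log(7)) = -6*log(3) + log(7).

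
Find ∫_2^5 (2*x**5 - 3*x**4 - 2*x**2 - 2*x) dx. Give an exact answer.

By the power rule, an antiderivative is F(x) = x**6/3 - 3*x**5/5 - 2*x**3/3 - x**2.
Then F(5) - F(2) = (3225) - (-36/5) = 16161/5.

16161/5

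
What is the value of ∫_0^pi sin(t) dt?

An antiderivative is F(t) = -cos(t).
Then F(pi) - F(0) = (1) - (-1) = 2.

2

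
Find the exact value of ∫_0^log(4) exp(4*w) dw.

Let u = exp(w), so du = exp(w) dw. When w = 0, u = 1; when w = log(4), u = 4.
The integral becomes ∫ u**3 du from 1 to 4, with antiderivative u**4/4.
Back in w: F(w) = exp(4*w)/4.
Then F(log(4)) - F(0) = (64) - (1/4) = 255/4.

255/4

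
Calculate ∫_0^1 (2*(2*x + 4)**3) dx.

260

Let u = 2*x + 4, so du = 2 dx. When x = 0, u = 4; when x = 1, u = 6.
The integral becomes ∫ u**3 du from 4 to 6, with antiderivative u**4/4.
Back in x: F(x) = (2*x + 4)**4/4.
Then F(1) - F(0) = (324) - (64) = 260.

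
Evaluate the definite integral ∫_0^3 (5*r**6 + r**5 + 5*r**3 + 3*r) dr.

50355/28

By the power rule, an antiderivative is F(r) = 5*r**7/7 + r**6/6 + 5*r**4/4 + 3*r**2/2.
Then F(3) - F(0) = (50355/28) - (0) = 50355/28.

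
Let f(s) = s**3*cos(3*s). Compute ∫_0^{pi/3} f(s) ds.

4/27 - pi**2/27

Integrate by parts 3 times (u = s^3, dv = cos(3*s) ds).
An antiderivative is F(s) = s**3*sin(3*s)/3 + s**2*cos(3*s)/3 - 2*s*sin(3*s)/9 - 2*cos(3*s)/27.
Then F(pi/3) - F(0) = (2/27 - pi**2/27) - (-2/27) = 4/27 - pi**2/27.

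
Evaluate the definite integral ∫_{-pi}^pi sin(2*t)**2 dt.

pi

Use the identity sin^2(2*t) = (1 - cos(4*t))/2.
An antiderivative is F(t) = t/2 - sin(4*t)/8.
Then F(pi) - F(-pi) = (pi/2) - (-pi/2) = pi.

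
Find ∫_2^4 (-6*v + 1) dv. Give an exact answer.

By the power rule, an antiderivative is F(v) = -3*v**2 + v.
Then F(4) - F(2) = (-44) - (-10) = -34.

-34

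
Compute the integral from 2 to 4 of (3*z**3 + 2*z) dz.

192

By the power rule, an antiderivative is F(z) = 3*z**4/4 + z**2.
Then F(4) - F(2) = (208) - (16) = 192.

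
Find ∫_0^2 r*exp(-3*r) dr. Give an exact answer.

(-7 + exp(6))*exp(-6)/9

Integrate by parts once (u = r, dv = exp(-3*r) dr).
An antiderivative is F(r) = (-3*r - 1)*exp(-3*r)/9.
Then F(2) - F(0) = (-7*exp(-6)/9) - (-1/9) = (-7 + exp(6))*exp(-6)/9.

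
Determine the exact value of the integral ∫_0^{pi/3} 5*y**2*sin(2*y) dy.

-15/8 + 5*pi**2/36 + 5*sqrt(3)*pi/12

Integrate by parts twice (u = y^2, dv = 5*sin(2*y) dy).
An antiderivative is F(y) = -5*y**2*cos(2*y)/2 + 5*y*sin(2*y)/2 + 5*cos(2*y)/4.
Then F(pi/3) - F(0) = (-5/8 + 5*pi**2/36 + 5*sqrt(3)*pi/12) - (5/4) = -15/8 + 5*pi**2/36 + 5*sqrt(3)*pi/12.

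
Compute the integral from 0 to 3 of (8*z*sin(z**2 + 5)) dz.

Let u = z**2 + 5, so du = 2*z dz. When z = 0, u = 5; when z = 3, u = 14.
The integral becomes 4·∫ sin(u) du from 5 to 14, with antiderivative -4*cos(u).
Back in z: F(z) = -4*cos(z**2 + 5).
Then F(3) - F(0) = (-4*cos(14)) - (-4*cos(5)) = -4*cos(14) + 4*cos(5).

-4*cos(14) + 4*cos(5)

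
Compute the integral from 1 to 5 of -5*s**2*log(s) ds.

620/9 - 625*log(5)/3

Integrate by parts once (u = ln s, dv = -5*s**2 ds).
An antiderivative is F(s) = -5*s**3*(3*log(s) - 1)/9.
Then F(5) - F(1) = (625/9 - 625*log(5)/3) - (5/9) = 620/9 - 625*log(5)/3.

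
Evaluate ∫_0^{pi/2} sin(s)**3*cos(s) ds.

Let u = sin(s), so du = cos(s) ds. When s = 0, u = 0; when s = pi/2, u = 1.
The integral becomes ∫ u**3 du from 0 to 1, with antiderivative u**4/4.
Back in s: F(s) = sin(s)**4/4.
Then F(pi/2) - F(0) = (1/4) - (0) = 1/4.

1/4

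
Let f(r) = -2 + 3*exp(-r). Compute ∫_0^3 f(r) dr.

-3 - 3*exp(-3)

An antiderivative is F(r) = -2*r - 3*exp(-r).
Then F(3) - F(0) = (-6 - 3*exp(-3)) - (-3) = -3 - 3*exp(-3).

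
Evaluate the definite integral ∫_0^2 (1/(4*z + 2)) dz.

log(5)/4

An antiderivative is F(z) = log(4*z + 2)/4.
Then F(2) - F(0) = (log(10)/4) - (log(2)/4) = log(5)/4.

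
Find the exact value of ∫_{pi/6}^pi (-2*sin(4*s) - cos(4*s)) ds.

sqrt(3)/8 + 3/4

An antiderivative is F(s) = -sin(4*s)/4 + cos(4*s)/2.
Then F(pi) - F(pi/6) = (1/2) - (-1/4 - sqrt(3)/8) = sqrt(3)/8 + 3/4.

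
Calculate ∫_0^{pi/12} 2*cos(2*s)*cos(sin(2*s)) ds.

sin(1/2)

Let u = sin(2*s), so du = 2*cos(2*s) ds. When s = 0, u = 0; when s = pi/12, u = 1/2.
The integral becomes ∫ cos(u) du from 0 to 1/2, with antiderivative sin(u).
Back in s: F(s) = sin(sin(2*s)).
Then F(pi/12) - F(0) = (sin(1/2)) - (0) = sin(1/2).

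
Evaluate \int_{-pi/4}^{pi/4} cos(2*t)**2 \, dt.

Use the identity cos^2(2*t) = (1 + cos(4*t))/2.
An antiderivative is F(t) = t/2 + sin(4*t)/8.
Then F(pi/4) - F(-pi/4) = (pi/8) - (-pi/8) = pi/4.

pi/4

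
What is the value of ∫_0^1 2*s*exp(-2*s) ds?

(-3 + exp(2))*exp(-2)/2

Integrate by parts once (u = s, dv = 2*exp(-2*s) ds).
An antiderivative is F(s) = (-2*s - 1)*exp(-2*s)/2.
Then F(1) - F(0) = (-3*exp(-2)/2) - (-1/2) = (-3 + exp(2))*exp(-2)/2.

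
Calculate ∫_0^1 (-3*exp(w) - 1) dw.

An antiderivative is F(w) = -w - 3*exp(w).
Then F(1) - F(0) = (-3*E - 1) - (-3) = 2 - 3*E.

2 - 3*E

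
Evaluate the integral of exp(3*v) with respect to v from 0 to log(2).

Let u = exp(v), so du = exp(v) dv. When v = 0, u = 1; when v = log(2), u = 2.
The integral becomes ∫ u**2 du from 1 to 2, with antiderivative u**3/3.
Back in v: F(v) = exp(3*v)/3.
Then F(log(2)) - F(0) = (8/3) - (1/3) = 7/3.

7/3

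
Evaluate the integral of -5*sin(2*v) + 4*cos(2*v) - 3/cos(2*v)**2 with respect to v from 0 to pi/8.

An antiderivative is F(v) = 2*sin(2*v) + 5*cos(2*v)/2 - 3*tan(2*v)/2.
Then F(pi/8) - F(0) = (-3/2 + 9*sqrt(2)/4) - (5/2) = -4 + 9*sqrt(2)/4.

-4 + 9*sqrt(2)/4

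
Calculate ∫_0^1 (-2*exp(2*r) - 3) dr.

An antiderivative is F(r) = -exp(2*r) - 3*r.
Then F(1) - F(0) = (-exp(2) - 3) - (-1) = -exp(2) - 2.

-exp(2) - 2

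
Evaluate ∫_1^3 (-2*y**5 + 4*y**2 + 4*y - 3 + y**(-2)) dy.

-592/3

By the power rule, an antiderivative is F(y) = -y**6/3 + 4*y**3/3 + 2*y**2 - 3*y - 1/y.
Then F(3) - F(1) = (-595/3) - (-1) = -592/3.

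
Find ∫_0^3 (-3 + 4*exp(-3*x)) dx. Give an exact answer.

An antiderivative is F(x) = -3*x - 4*exp(-3*x)/3.
Then F(3) - F(0) = (-9 - 4*exp(-9)/3) - (-4/3) = -23/3 - 4*exp(-9)/3.

-23/3 - 4*exp(-9)/3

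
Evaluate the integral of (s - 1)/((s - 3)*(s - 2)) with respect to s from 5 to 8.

log(25/8)

Factor the denominator: s**2 - 5*s + 6 = (s - 2)(s - 3).
Partial fractions: (s - 1)/((s - 3)*(s - 2)) = -1/(s - 2) + 2/(s - 3).
An antiderivative is F(s) = 2*log(s - 3) - log(s - 2).
Then F(8) - F(5) = (log(25/6)) - (log(4/3)) = log(25/8).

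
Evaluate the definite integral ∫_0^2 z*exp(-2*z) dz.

(-5 + exp(4))*exp(-4)/4

Integrate by parts once (u = z, dv = exp(-2*z) dz).
An antiderivative is F(z) = (-2*z - 1)*exp(-2*z)/4.
Then F(2) - F(0) = (-5*exp(-4)/4) - (-1/4) = (-5 + exp(4))*exp(-4)/4.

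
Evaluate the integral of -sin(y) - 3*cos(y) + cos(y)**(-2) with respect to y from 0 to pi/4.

-sqrt(2)

An antiderivative is F(y) = -3*sin(y) + cos(y) + tan(y).
Then F(pi/4) - F(0) = (1 - sqrt(2)) - (1) = -sqrt(2).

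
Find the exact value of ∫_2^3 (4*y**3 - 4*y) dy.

By the power rule, an antiderivative is F(y) = y**4 - 2*y**2.
Then F(3) - F(2) = (63) - (8) = 55.

55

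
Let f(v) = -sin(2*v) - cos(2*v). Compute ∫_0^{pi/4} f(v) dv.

-1

An antiderivative is F(v) = -sin(2*v)/2 + cos(2*v)/2.
Then F(pi/4) - F(0) = (-1/2) - (1/2) = -1.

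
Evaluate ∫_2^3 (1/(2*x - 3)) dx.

log(3)/2

An antiderivative is F(x) = log(2*x - 3)/2.
Then F(3) - F(2) = (log(3)/2) - (0) = log(3)/2.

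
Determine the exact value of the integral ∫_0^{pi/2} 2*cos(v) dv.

2

An antiderivative is F(v) = 2*sin(v).
Then F(pi/2) - F(0) = (2) - (0) = 2.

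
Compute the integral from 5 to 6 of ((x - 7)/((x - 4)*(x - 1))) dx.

log(25/32)

Factor the denominator: x**2 - 5*x + 4 = (x - 1)(x - 4).
Partial fractions: (x - 7)/((x - 4)*(x - 1)) = 2/(x - 1) - 1/(x - 4).
An antiderivative is F(x) = -log(x - 4) + 2*log(x - 1).
Then F(6) - F(5) = (log(25/2)) - (log(16)) = log(25/32).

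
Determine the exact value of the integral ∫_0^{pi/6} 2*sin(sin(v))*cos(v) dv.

2 - 2*cos(1/2)

Let u = sin(v), so du = cos(v) dv. When v = 0, u = 0; when v = pi/6, u = 1/2.
The integral becomes 2·∫ sin(u) du from 0 to 1/2, with antiderivative -2*cos(u).
Back in v: F(v) = -2*cos(sin(v)).
Then F(pi/6) - F(0) = (-2*cos(1/2)) - (-2) = 2 - 2*cos(1/2).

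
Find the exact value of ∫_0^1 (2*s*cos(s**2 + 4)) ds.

Let u = s**2 + 4, so du = 2*s ds. When s = 0, u = 4; when s = 1, u = 5.
The integral becomes ∫ cos(u) du from 4 to 5, with antiderivative sin(u).
Back in s: F(s) = sin(s**2 + 4).
Then F(1) - F(0) = (sin(5)) - (sin(4)) = sin(5) - sin(4).

sin(5) - sin(4)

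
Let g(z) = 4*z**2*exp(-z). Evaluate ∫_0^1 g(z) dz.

Integrate by parts twice (u = z^2, dv = 4*exp(-z) dz).
An antiderivative is F(z) = (-4*z**2 - 8*z - 8)*exp(-z).
Then F(1) - F(0) = (-20*exp(-1)) - (-8) = 8 - 20*exp(-1).

8 - 20*exp(-1)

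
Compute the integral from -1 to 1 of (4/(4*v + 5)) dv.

An antiderivative is F(v) = log(4*v + 5).
Then F(1) - F(-1) = (log(9)) - (0) = log(9).

log(9)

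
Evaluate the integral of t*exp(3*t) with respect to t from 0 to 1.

1/9 + 2*exp(3)/9

Integrate by parts once (u = t, dv = exp(3*t) dt).
An antiderivative is F(t) = (3*t - 1)*exp(3*t)/9.
Then F(1) - F(0) = (2*exp(3)/9) - (-1/9) = 1/9 + 2*exp(3)/9.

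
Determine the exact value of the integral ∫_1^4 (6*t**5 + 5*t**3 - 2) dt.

17631/4

By the power rule, an antiderivative is F(t) = t**6 + 5*t**4/4 - 2*t.
Then F(4) - F(1) = (4408) - (1/4) = 17631/4.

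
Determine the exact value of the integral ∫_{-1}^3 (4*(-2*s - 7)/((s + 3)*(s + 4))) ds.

-4*log(7)

Factor the denominator: s**2 + 7*s + 12 = (s + 4)(s + 3).
Partial fractions: 4*(-2*s - 7)/((s + 3)*(s + 4)) = -4/(s + 4) - 4/(s + 3).
An antiderivative is F(s) = -4*log(s + 3) - 4*log(s + 4).
Then F(3) - F(-1) = (-4*log(7) - 4*log(3) - 4*log(2)) - (-4*log(3) - 4*log(2)) = -4*log(7).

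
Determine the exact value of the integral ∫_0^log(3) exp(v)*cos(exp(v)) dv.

Let u = exp(v), so du = exp(v) dv. When v = 0, u = 1; when v = log(3), u = 3.
The integral becomes ∫ cos(u) du from 1 to 3, with antiderivative sin(u).
Back in v: F(v) = sin(exp(v)).
Then F(log(3)) - F(0) = (sin(3)) - (sin(1)) = -sin(1) + sin(3).

-sin(1) + sin(3)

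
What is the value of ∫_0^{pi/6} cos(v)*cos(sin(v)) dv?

sin(1/2)

Let u = sin(v), so du = cos(v) dv. When v = 0, u = 0; when v = pi/6, u = 1/2.
The integral becomes ∫ cos(u) du from 0 to 1/2, with antiderivative sin(u).
Back in v: F(v) = sin(sin(v)).
Then F(pi/6) - F(0) = (sin(1/2)) - (0) = sin(1/2).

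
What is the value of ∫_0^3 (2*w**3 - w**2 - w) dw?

By the power rule, an antiderivative is F(w) = w**4/2 - w**3/3 - w**2/2.
Then F(3) - F(0) = (27) - (0) = 27.

27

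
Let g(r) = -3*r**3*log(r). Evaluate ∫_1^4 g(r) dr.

765/16 - 384*log(2)

Integrate by parts once (u = ln r, dv = -3*r**3 dr).
An antiderivative is F(r) = -3*r**4*(4*log(r) - 1)/16.
Then F(4) - F(1) = (48 - 384*log(2)) - (3/16) = 765/16 - 384*log(2).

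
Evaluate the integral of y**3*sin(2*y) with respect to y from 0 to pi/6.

Integrate by parts 3 times (u = y^3, dv = sin(2*y) dy).
An antiderivative is F(y) = -y**3*cos(2*y)/2 + 3*y**2*sin(2*y)/4 + 3*y*cos(2*y)/4 - 3*sin(2*y)/8.
Then F(pi/6) - F(0) = (-3*sqrt(3)/16 - pi**3/864 + sqrt(3)*pi**2/96 + pi/16) - (0) = -3*sqrt(3)/16 - pi**3/864 + sqrt(3)*pi**2/96 + pi/16.

-3*sqrt(3)/16 - pi**3/864 + sqrt(3)*pi**2/96 + pi/16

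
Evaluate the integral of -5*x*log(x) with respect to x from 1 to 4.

Integrate by parts once (u = ln x, dv = -5*x dx).
An antiderivative is F(x) = -5*x**2*(2*log(x) - 1)/4.
Then F(4) - F(1) = (20 - 80*log(2)) - (5/4) = 75/4 - 80*log(2).

75/4 - 80*log(2)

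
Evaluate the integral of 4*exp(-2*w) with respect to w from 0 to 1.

An antiderivative is F(w) = -2*exp(-2*w).
Then F(1) - F(0) = (-2*exp(-2)) - (-2) = 2 - 2*exp(-2).

2 - 2*exp(-2)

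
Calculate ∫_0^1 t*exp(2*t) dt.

Integrate by parts once (u = t, dv = exp(2*t) dt).
An antiderivative is F(t) = (2*t - 1)*exp(2*t)/4.
Then F(1) - F(0) = (exp(2)/4) - (-1/4) = 1/4 + exp(2)/4.

1/4 + exp(2)/4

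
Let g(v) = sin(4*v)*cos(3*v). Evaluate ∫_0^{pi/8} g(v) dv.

4/7 - 3*sqrt(sqrt(2) + 2)/14

Use the identity sin(4*v)cos(3*v) = [sin(7*v) + sin(v)]/2.
An antiderivative is F(v) = -cos(v)/2 - cos(7*v)/14.
Then F(pi/8) - F(0) = (-3*sqrt(sqrt(2) + 2)/14) - (-4/7) = 4/7 - 3*sqrt(sqrt(2) + 2)/14.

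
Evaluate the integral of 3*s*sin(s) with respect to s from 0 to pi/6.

Integrate by parts once (u = s, dv = 3*sin(s) ds).
An antiderivative is F(s) = -3*s*cos(s) + 3*sin(s).
Then F(pi/6) - F(0) = (-sqrt(3)*pi/4 + 3/2) - (0) = -sqrt(3)*pi/4 + 3/2.

-sqrt(3)*pi/4 + 3/2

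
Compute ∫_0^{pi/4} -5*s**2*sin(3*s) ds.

-5*sqrt(2)*pi**2/96 - 5*sqrt(2)*pi/36 + 5*sqrt(2)/27 + 10/27

Integrate by parts twice (u = s^2, dv = -5*sin(3*s) ds).
An antiderivative is F(s) = 5*s**2*cos(3*s)/3 - 10*s*sin(3*s)/9 - 10*cos(3*s)/27.
Then F(pi/4) - F(0) = (5*sqrt(2)*(-9*pi**2 - 24*pi + 32)/864) - (-10/27) = -5*sqrt(2)*pi**2/96 - 5*sqrt(2)*pi/36 + 5*sqrt(2)/27 + 10/27.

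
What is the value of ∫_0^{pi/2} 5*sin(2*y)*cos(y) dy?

10/3

Use the identity sin(2*y)cos(y) = [sin(3*y) + sin(y)]/2.
An antiderivative is F(y) = -5*cos(y)/2 - 5*cos(3*y)/6.
Then F(pi/2) - F(0) = (0) - (-10/3) = 10/3.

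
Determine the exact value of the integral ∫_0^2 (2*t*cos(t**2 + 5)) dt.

Let u = t**2 + 5, so du = 2*t dt. When t = 0, u = 5; when t = 2, u = 9.
The integral becomes ∫ cos(u) du from 5 to 9, with antiderivative sin(u).
Back in t: F(t) = sin(t**2 + 5).
Then F(2) - F(0) = (sin(9)) - (sin(5)) = sin(9) - sin(5).

sin(9) - sin(5)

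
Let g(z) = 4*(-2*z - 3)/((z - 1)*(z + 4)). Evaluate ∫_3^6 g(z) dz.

Factor the denominator: z**2 + 3*z - 4 = (z + 4)(z - 1).
Partial fractions: 4*(-2*z - 3)/((z - 1)*(z + 4)) = -4/(z + 4) - 4/(z - 1).
An antiderivative is F(z) = -4*log(z - 1) - 4*log(z + 4).
Then F(6) - F(3) = (-8*log(5) - 4*log(2)) - (-4*log(7) - 4*log(2)) = -8*log(5) + 4*log(7).

-8*log(5) + 4*log(7)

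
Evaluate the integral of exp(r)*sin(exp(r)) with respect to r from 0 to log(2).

Let u = exp(r), so du = exp(r) dr. When r = 0, u = 1; when r = log(2), u = 2.
The integral becomes ∫ sin(u) du from 1 to 2, with antiderivative -cos(u).
Back in r: F(r) = -cos(exp(r)).
Then F(log(2)) - F(0) = (-cos(2)) - (-cos(1)) = -cos(2) + cos(1).

-cos(2) + cos(1)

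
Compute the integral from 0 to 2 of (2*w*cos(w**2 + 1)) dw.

sin(5) - sin(1)

Let u = w**2 + 1, so du = 2*w dw. When w = 0, u = 1; when w = 2, u = 5.
The integral becomes ∫ cos(u) du from 1 to 5, with antiderivative sin(u).
Back in w: F(w) = sin(w**2 + 1).
Then F(2) - F(0) = (sin(5)) - (sin(1)) = sin(5) - sin(1).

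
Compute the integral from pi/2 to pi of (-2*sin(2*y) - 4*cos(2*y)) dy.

An antiderivative is F(y) = -2*sin(2*y) + cos(2*y).
Then F(pi) - F(pi/2) = (1) - (-1) = 2.

2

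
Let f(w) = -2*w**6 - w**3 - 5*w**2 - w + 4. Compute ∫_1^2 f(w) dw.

By the power rule, an antiderivative is F(w) = -2*w**7/7 - w**4/4 - 5*w**3/3 - w**2/2 + 4*w.
Then F(2) - F(1) = (-1006/21) - (109/84) = -4133/84.

-4133/84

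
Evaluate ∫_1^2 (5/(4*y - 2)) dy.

An antiderivative is F(y) = 5*log(4*y - 2)/4.
Then F(2) - F(1) = (5*log(6)/4) - (5*log(2)/4) = 5*log(3)/4.

5*log(3)/4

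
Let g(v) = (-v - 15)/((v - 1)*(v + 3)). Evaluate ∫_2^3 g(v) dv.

-3*log(5) - log(2) + 3*log(3)

Factor the denominator: v**2 + 2*v - 3 = (v + 3)(v - 1).
Partial fractions: (-v - 15)/((v - 1)*(v + 3)) = 3/(v + 3) - 4/(v - 1).
An antiderivative is F(v) = -4*log(v - 1) + 3*log(v + 3).
Then F(3) - F(2) = (log(27/2)) - (3*log(5)) = -3*log(5) - log(2) + 3*log(3).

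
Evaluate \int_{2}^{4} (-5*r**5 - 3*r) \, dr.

-3378

By the power rule, an antiderivative is F(r) = -5*r**6/6 - 3*r**2/2.
Then F(4) - F(2) = (-10312/3) - (-178/3) = -3378.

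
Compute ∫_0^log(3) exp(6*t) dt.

364/3

Let u = exp(t), so du = exp(t) dt. When t = 0, u = 1; when t = log(3), u = 3.
The integral becomes ∫ u**5 du from 1 to 3, with antiderivative u**6/6.
Back in t: F(t) = exp(6*t)/6.
Then F(log(3)) - F(0) = (243/2) - (1/6) = 364/3.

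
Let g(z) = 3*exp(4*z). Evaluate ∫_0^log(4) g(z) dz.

765/4

Let u = exp(z), so du = exp(z) dz. When z = 0, u = 1; when z = log(4), u = 4.
The integral becomes 3·∫ u**3 du from 1 to 4, with antiderivative 3*u**4/4.
Back in z: F(z) = 3*exp(4*z)/4.
Then F(log(4)) - F(0) = (192) - (3/4) = 765/4.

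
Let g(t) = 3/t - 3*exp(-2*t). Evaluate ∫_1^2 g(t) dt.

An antiderivative is F(t) = 3*log(t) + 3*exp(-2*t)/2.
Then F(2) - F(1) = (3*exp(-4)/2 + 3*log(2)) - (3*exp(-2)/2) = -3*exp(-2)/2 + 3*exp(-4)/2 + 3*log(2).

-3*exp(-2)/2 + 3*exp(-4)/2 + 3*log(2)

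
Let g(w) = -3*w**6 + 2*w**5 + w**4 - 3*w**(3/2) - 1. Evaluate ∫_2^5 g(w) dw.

-966864/35 - 30*sqrt(5) + 24*sqrt(2)/5

By the power rule, an antiderivative is F(w) = -3*w**7/7 + w**6/3 - 6*w**(5/2)/5 + w**5/5 - w.
Then F(5) - F(2) = (-580730/21 - 30*sqrt(5)) - (-3058/105 - 24*sqrt(2)/5) = -966864/35 - 30*sqrt(5) + 24*sqrt(2)/5.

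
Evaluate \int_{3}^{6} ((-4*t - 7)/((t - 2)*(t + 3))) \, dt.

Factor the denominator: t**2 + t - 6 = (t + 3)(t - 2).
Partial fractions: (-4*t - 7)/((t - 2)*(t + 3)) = -1/(t + 3) - 3/(t - 2).
An antiderivative is F(t) = -3*log(t - 2) - log(t + 3).
Then F(6) - F(3) = (-6*log(2) - 2*log(3)) - (-log(6)) = -log(96).

-log(96)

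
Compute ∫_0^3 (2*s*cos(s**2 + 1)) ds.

Let u = s**2 + 1, so du = 2*s ds. When s = 0, u = 1; when s = 3, u = 10.
The integral becomes ∫ cos(u) du from 1 to 10, with antiderivative sin(u).
Back in s: F(s) = sin(s**2 + 1).
Then F(3) - F(0) = (sin(10)) - (sin(1)) = -sin(1) + sin(10).

-sin(1) + sin(10)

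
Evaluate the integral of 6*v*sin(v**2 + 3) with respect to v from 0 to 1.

3*cos(3) - 3*cos(4)

Let u = v**2 + 3, so du = 2*v dv. When v = 0, u = 3; when v = 1, u = 4.
The integral becomes 3·∫ sin(u) du from 3 to 4, with antiderivative -3*cos(u).
Back in v: F(v) = -3*cos(v**2 + 3).
Then F(1) - F(0) = (-3*cos(4)) - (-3*cos(3)) = 3*cos(3) - 3*cos(4).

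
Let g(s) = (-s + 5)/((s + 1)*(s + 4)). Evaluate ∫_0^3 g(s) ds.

Factor the denominator: s**2 + 5*s + 4 = (s + 4)(s + 1).
Partial fractions: (-s + 5)/((s + 1)*(s + 4)) = -3/(s + 4) + 2/(s + 1).
An antiderivative is F(s) = 2*log(s + 1) - 3*log(s + 4).
Then F(3) - F(0) = (-3*log(7) + 4*log(2)) - (-log(64)) = -3*log(7) + 10*log(2).

-3*log(7) + 10*log(2)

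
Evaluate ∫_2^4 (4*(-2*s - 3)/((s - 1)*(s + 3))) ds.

-3*log(7) - 5*log(3) + 3*log(5)

Factor the denominator: s**2 + 2*s - 3 = (s + 3)(s - 1).
Partial fractions: 4*(-2*s - 3)/((s - 1)*(s + 3)) = -3/(s + 3) - 5/(s - 1).
An antiderivative is F(s) = -5*log(s - 1) - 3*log(s + 3).
Then F(4) - F(2) = (-3*log(7) - 5*log(3)) - (-3*log(5)) = -3*log(7) - 5*log(3) + 3*log(5).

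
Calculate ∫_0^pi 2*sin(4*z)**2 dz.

Use the identity sin^2(4*z) = (1 - cos(8*z))/2.
An antiderivative is F(z) = z - sin(8*z)/8.
Then F(pi) - F(0) = (pi) - (0) = pi.

pi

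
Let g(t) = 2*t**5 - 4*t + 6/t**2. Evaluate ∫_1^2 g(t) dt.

18

By the power rule, an antiderivative is F(t) = t**6/3 - 2*t**2 - 6/t.
Then F(2) - F(1) = (31/3) - (-23/3) = 18.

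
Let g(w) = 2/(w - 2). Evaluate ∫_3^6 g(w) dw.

log(16)

An antiderivative is F(w) = 2*log(w - 2).
Then F(6) - F(3) = (log(16)) - (0) = log(16).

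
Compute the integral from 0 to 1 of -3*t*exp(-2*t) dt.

Integrate by parts once (u = t, dv = -3*exp(-2*t) dt).
An antiderivative is F(t) = (6*t + 3)*exp(-2*t)/4.
Then F(1) - F(0) = (9*exp(-2)/4) - (3/4) = -3/4 + 9*exp(-2)/4.

-3/4 + 9*exp(-2)/4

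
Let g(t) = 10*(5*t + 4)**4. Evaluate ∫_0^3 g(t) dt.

990030

Let u = 5*t + 4, so du = 5 dt. When t = 0, u = 4; when t = 3, u = 19.
The integral becomes 2·∫ u**4 du from 4 to 19, with antiderivative 2*u**5/5.
Back in t: F(t) = 2*(5*t + 4)**5/5.
Then F(3) - F(0) = (4952198/5) - (2048/5) = 990030.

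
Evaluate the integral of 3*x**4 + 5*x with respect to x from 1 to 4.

By the power rule, an antiderivative is F(x) = 3*x**5/5 + 5*x**2/2.
Then F(4) - F(1) = (3272/5) - (31/10) = 6513/10.

6513/10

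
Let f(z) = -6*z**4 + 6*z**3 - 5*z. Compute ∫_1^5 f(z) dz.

By the power rule, an antiderivative is F(z) = -6*z**5/5 + 3*z**4/2 - 5*z**2/2.
Then F(5) - F(1) = (-2875) - (-11/5) = -14364/5.

-14364/5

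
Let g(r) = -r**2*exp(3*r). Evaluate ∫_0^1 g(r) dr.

2/27 - 5*exp(3)/27

Integrate by parts twice (u = r^2, dv = -exp(3*r) dr).
An antiderivative is F(r) = (-9*r**2 + 6*r - 2)*exp(3*r)/27.
Then F(1) - F(0) = (-5*exp(3)/27) - (-2/27) = 2/27 - 5*exp(3)/27.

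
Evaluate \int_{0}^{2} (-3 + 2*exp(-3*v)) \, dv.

An antiderivative is F(v) = -3*v - 2*exp(-3*v)/3.
Then F(2) - F(0) = (-6 - 2*exp(-6)/3) - (-2/3) = -16/3 - 2*exp(-6)/3.

-16/3 - 2*exp(-6)/3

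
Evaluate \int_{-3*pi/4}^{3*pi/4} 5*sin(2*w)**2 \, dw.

Use the identity sin^2(2*w) = (1 - cos(4*w))/2.
An antiderivative is F(w) = 5*w/2 - 5*sin(4*w)/8.
Then F(3*pi/4) - F(-3*pi/4) = (15*pi/8) - (-15*pi/8) = 15*pi/4.

15*pi/4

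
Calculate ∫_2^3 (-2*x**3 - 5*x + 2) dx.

-43

By the power rule, an antiderivative is F(x) = -x**4/2 - 5*x**2/2 + 2*x.
Then F(3) - F(2) = (-57) - (-14) = -43.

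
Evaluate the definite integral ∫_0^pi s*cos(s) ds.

Integrate by parts once (u = s, dv = cos(s) ds).
An antiderivative is F(s) = s*sin(s) + cos(s).
Then F(pi) - F(0) = (-1) - (1) = -2.

-2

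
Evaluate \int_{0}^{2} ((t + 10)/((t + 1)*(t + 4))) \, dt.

Factor the denominator: t**2 + 5*t + 4 = (t + 4)(t + 1).
Partial fractions: (t + 10)/((t + 1)*(t + 4)) = -2/(t + 4) + 3/(t + 1).
An antiderivative is F(t) = 3*log(t + 1) - 2*log(t + 4).
Then F(2) - F(0) = (log(3/4)) - (-log(16)) = log(12).

log(12)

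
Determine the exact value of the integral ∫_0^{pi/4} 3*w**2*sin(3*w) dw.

Integrate by parts twice (u = w^2, dv = 3*sin(3*w) dw).
An antiderivative is F(w) = -w**2*cos(3*w) + 2*w*sin(3*w)/3 + 2*cos(3*w)/9.
Then F(pi/4) - F(0) = (sqrt(2)*(-32 + 24*pi + 9*pi**2)/288) - (2/9) = -2/9 - sqrt(2)/9 + sqrt(2)*pi/12 + sqrt(2)*pi**2/32.

-2/9 - sqrt(2)/9 + sqrt(2)*pi/12 + sqrt(2)*pi**2/32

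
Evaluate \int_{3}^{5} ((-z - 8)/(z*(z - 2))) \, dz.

Factor the denominator: z**2 - 2*z = z(z - 2).
Partial fractions: (-z - 8)/(z*(z - 2)) = 4/z - 5/(z - 2).
An antiderivative is F(z) = 4*log(z) - 5*log(z - 2).
Then F(5) - F(3) = (-5*log(3) + 4*log(5)) - (log(81)) = -9*log(3) + 4*log(5).

-9*log(3) + 4*log(5)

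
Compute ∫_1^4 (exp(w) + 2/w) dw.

-exp(1) + log(16) + exp(4)

An antiderivative is F(w) = exp(w) + 2*log(w).
Then F(4) - F(1) = (log(16) + exp(4)) - (exp(1)) = -exp(1) + log(16) + exp(4).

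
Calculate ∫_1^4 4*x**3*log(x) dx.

-255/4 + 512*log(2)

Integrate by parts once (u = ln x, dv = 4*x**3 dx).
An antiderivative is F(x) = x**4*(4*log(x) - 1)/4.
Then F(4) - F(1) = (-64 + 512*log(2)) - (-1/4) = -255/4 + 512*log(2).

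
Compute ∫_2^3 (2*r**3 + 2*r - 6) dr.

By the power rule, an antiderivative is F(r) = r**4/2 + r**2 - 6*r.
Then F(3) - F(2) = (63/2) - (0) = 63/2.

63/2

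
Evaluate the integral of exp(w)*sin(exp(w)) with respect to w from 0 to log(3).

cos(1) - cos(3)

Let u = exp(w), so du = exp(w) dw. When w = 0, u = 1; when w = log(3), u = 3.
The integral becomes ∫ sin(u) du from 1 to 3, with antiderivative -cos(u).
Back in w: F(w) = -cos(exp(w)).
Then F(log(3)) - F(0) = (-cos(3)) - (-cos(1)) = cos(1) - cos(3).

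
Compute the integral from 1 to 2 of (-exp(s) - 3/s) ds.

-exp(2) - log(8) + exp(1)

An antiderivative is F(s) = -exp(s) - 3*log(s).
Then F(2) - F(1) = (-exp(2) - log(8)) - (-exp(1)) = -exp(2) - log(8) + exp(1).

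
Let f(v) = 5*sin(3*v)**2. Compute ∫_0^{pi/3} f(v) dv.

Use the identity sin^2(3*v) = (1 - cos(6*v))/2.
An antiderivative is F(v) = 5*v/2 - 5*sin(6*v)/12.
Then F(pi/3) - F(0) = (5*pi/6) - (0) = 5*pi/6.

5*pi/6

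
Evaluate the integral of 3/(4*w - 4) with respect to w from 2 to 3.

3*log(2)/4

An antiderivative is F(w) = 3*log(4*w - 4)/4.
Then F(3) - F(2) = (9*log(2)/4) - (3*log(2)/2) = 3*log(2)/4.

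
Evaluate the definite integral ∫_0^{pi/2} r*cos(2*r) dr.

Integrate by parts once (u = r, dv = cos(2*r) dr).
An antiderivative is F(r) = r*sin(2*r)/2 + cos(2*r)/4.
Then F(pi/2) - F(0) = (-1/4) - (1/4) = -1/2.

-1/2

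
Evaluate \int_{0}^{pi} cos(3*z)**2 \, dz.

Use the identity cos^2(3*z) = (1 + cos(6*z))/2.
An antiderivative is F(z) = z/2 + sin(6*z)/12.
Then F(pi) - F(0) = (pi/2) - (0) = pi/2.

pi/2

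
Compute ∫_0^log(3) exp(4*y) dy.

20

Let u = exp(y), so du = exp(y) dy. When y = 0, u = 1; when y = log(3), u = 3.
The integral becomes ∫ u**3 du from 1 to 3, with antiderivative u**4/4.
Back in y: F(y) = exp(4*y)/4.
Then F(log(3)) - F(0) = (81/4) - (1/4) = 20.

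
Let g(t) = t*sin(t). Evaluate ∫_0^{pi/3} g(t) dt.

-pi/6 + sqrt(3)/2

Integrate by parts once (u = t, dv = sin(t) dt).
An antiderivative is F(t) = -t*cos(t) + sin(t).
Then F(pi/3) - F(0) = (-pi/6 + sqrt(3)/2) - (0) = -pi/6 + sqrt(3)/2.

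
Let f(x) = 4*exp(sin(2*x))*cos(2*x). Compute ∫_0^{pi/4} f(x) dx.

-2 + 2*E

Let u = sin(2*x), so du = 2*cos(2*x) dx. When x = 0, u = 0; when x = pi/4, u = 1.
The integral becomes 2·∫ exp(u) du from 0 to 1, with antiderivative 2*exp(u).
Back in x: F(x) = 2*exp(sin(2*x)).
Then F(pi/4) - F(0) = (2*E) - (2) = -2 + 2*E.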